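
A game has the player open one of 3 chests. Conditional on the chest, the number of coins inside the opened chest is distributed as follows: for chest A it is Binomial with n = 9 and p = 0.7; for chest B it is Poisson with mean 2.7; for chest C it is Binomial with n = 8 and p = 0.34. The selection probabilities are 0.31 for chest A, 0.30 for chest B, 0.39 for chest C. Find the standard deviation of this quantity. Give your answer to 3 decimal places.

2.202

Per component, A: μ=6.3, E[X²]=41.58; B: μ=2.7, E[X²]=9.99; C: μ=2.72, E[X²]=9.1936.
E[X] = 0.31·6.3 + 0.3·2.7 + 0.39·2.72 = 3.8238.
E[X²] = 0.31·41.58 + 0.3·9.99 + 0.39·9.1936 = 19.4723.
Var(X) = E[X²] − (E[X])² = 19.4723 − 14.6214 = 4.85086.
SD(X) = √4.85086 = 2.20247.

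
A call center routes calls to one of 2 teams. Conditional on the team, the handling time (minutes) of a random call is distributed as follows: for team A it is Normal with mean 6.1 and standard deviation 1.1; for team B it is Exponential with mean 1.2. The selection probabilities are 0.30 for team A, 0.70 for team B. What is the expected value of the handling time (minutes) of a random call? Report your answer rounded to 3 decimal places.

2.670

Component means — A: 6.1; B: 1.2.
E[X] = 0.3·6.1 + 0.7·1.2 = 2.67.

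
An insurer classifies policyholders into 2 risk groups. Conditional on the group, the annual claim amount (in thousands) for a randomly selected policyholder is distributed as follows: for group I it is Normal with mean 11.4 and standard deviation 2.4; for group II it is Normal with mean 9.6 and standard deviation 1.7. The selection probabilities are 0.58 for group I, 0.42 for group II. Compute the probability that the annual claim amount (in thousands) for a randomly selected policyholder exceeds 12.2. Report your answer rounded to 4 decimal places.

Conditional on each group, P(X > 12.2): I: 0.369441; II: 0.0630812.
By total probability, P(X > 12.2) = 0.58·0.369441 + 0.42·0.0630812 = 0.24077.

0.2408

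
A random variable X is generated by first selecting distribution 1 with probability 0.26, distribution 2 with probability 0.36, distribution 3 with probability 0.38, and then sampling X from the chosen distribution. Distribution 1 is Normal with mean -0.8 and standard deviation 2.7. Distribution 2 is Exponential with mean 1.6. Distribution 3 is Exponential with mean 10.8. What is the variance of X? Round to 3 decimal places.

72.553

Per component, 1: μ=-0.8, E[X²]=7.93; 2: μ=1.6, E[X²]=5.12; 3: μ=10.8, E[X²]=233.28.
E[X] = 0.26·-0.8 + 0.36·1.6 + 0.38·10.8 = 4.472.
E[X²] = 0.26·7.93 + 0.36·5.12 + 0.38·233.28 = 92.5514.
Var(X) = E[X²] − (E[X])² = 92.5514 − 19.9988 = 72.5526.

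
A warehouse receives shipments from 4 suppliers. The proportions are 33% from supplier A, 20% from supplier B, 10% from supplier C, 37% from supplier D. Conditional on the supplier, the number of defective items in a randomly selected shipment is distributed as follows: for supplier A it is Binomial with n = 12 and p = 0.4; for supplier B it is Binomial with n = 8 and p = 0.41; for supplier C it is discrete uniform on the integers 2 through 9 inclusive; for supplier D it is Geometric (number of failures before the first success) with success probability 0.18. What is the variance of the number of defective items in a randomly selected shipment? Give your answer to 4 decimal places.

11.6546

Per component, A: μ=4.8, E[X²]=25.92; B: μ=3.28, E[X²]=12.6936; C: μ=5.5, E[X²]=35.5; D: μ=4.55556, E[X²]=46.0617.
E[X] = 0.33·4.8 + 0.2·3.28 + 0.1·5.5 + 0.37·4.55556 = 4.47556.
E[X²] = 0.33·25.92 + 0.2·12.6936 + 0.1·35.5 + 0.37·46.0617 = 31.6852.
Var(X) = E[X²] − (E[X])² = 31.6852 − 20.0306 = 11.6546.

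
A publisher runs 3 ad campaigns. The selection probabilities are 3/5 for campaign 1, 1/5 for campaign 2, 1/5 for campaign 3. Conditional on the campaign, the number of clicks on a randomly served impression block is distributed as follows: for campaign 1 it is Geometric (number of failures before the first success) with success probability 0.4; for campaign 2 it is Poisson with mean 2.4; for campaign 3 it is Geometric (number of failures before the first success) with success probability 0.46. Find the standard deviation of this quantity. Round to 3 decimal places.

1.847

Per component, 1: μ=1.5, E[X²]=6; 2: μ=2.4, E[X²]=8.16; 3: μ=1.17391, E[X²]=3.93006.
E[X] = 0.6·1.5 + 0.2·2.4 + 0.2·1.17391 = 1.61478.
E[X²] = 0.6·6 + 0.2·8.16 + 0.2·3.93006 = 6.01801.
Var(X) = E[X²] − (E[X])² = 6.01801 − 2.60752 = 3.41049.
SD(X) = √3.41049 = 1.84675.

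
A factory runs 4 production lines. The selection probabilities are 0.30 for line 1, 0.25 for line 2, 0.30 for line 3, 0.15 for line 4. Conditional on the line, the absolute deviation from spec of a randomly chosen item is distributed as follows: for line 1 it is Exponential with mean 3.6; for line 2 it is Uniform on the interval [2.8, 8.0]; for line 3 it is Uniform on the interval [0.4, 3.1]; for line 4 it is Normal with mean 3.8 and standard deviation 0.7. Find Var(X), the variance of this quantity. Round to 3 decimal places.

Per component, 1: μ=3.6, E[X²]=25.92; 2: μ=5.4, E[X²]=31.4133; 3: μ=1.75, E[X²]=3.67; 4: μ=3.8, E[X²]=14.93.
E[X] = 0.3·3.6 + 0.25·5.4 + 0.3·1.75 + 0.15·3.8 = 3.525.
E[X²] = 0.3·25.92 + 0.25·31.4133 + 0.3·3.67 + 0.15·14.93 = 18.9698.
Var(X) = E[X²] − (E[X])² = 18.9698 − 12.4256 = 6.54421.

6.544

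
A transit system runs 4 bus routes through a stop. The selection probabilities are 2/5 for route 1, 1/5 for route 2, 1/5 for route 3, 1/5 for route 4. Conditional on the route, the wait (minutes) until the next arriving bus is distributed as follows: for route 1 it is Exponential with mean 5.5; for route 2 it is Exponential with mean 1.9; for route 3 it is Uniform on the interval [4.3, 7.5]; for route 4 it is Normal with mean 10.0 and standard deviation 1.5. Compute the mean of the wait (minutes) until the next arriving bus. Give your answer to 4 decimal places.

5.7600

Component means — 1: 5.5; 2: 1.9; 3: 5.9; 4: 10.
E[X] = 0.4·5.5 + 0.2·1.9 + 0.2·5.9 + 0.2·10 = 5.76.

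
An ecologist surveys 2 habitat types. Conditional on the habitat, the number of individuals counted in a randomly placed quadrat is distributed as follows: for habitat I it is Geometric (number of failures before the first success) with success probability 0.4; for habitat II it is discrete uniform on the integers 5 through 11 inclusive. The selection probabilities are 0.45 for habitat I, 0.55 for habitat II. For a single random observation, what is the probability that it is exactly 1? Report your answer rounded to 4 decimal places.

Conditional on each habitat, P(X = 1): I: 0.24; II: 0.
By total probability, P(X = 1) = 0.45·0.24 + 0.55·0 = 0.108.

0.1080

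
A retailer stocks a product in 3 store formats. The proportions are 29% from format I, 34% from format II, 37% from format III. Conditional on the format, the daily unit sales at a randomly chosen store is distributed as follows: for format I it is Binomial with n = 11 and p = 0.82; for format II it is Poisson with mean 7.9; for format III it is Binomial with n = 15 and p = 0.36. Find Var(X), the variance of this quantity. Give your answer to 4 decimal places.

6.7516

Per component, I: μ=9.02, E[X²]=82.984; II: μ=7.9, E[X²]=70.31; III: μ=5.4, E[X²]=32.616.
E[X] = 0.29·9.02 + 0.34·7.9 + 0.37·5.4 = 7.2998.
E[X²] = 0.29·82.984 + 0.34·70.31 + 0.37·32.616 = 60.0387.
Var(X) = E[X²] − (E[X])² = 60.0387 − 53.2871 = 6.7516.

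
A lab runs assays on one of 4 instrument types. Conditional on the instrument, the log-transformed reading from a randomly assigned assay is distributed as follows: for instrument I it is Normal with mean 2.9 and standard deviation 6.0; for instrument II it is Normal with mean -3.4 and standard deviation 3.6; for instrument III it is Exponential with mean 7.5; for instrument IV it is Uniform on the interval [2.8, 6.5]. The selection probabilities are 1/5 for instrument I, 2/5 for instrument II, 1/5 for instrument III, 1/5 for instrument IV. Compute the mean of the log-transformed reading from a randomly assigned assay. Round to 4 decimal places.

1.6500

Component means — I: 2.9; II: -3.4; III: 7.5; IV: 4.65.
E[X] = 0.2·2.9 + 0.4·-3.4 + 0.2·7.5 + 0.2·4.65 = 1.65.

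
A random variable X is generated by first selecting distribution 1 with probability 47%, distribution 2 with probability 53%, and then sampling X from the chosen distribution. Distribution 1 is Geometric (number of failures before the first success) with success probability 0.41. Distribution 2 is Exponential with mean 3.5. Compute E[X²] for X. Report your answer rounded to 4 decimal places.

15.6079

For each component E[X²] = Var + (mean)², giving 1: 5.58061; 2: 24.5.
Overall E[X²] = 0.47·5.58061 + 0.53·24.5 = 15.6079.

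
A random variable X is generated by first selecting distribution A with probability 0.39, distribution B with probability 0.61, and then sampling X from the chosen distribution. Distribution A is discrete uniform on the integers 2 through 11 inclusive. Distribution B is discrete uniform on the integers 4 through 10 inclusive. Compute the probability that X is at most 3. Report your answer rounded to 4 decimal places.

Conditional on each component, P(X ≤ 3): A: 0.2; B: 0.
By total probability, P(X ≤ 3) = 0.39·0.2 + 0.61·0 = 0.078.

0.0780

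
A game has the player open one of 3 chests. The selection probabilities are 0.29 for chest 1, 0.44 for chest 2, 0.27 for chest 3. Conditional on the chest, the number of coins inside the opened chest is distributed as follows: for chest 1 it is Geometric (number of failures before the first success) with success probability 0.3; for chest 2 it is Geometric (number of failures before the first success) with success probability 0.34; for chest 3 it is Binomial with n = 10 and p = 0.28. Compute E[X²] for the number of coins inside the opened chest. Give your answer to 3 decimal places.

For each component E[X²] = Var + (mean)², giving 1: 13.2222; 2: 9.47751; 3: 9.856.
Overall E[X²] = 0.29·13.2222 + 0.44·9.47751 + 0.27·9.856 = 10.6657.

10.666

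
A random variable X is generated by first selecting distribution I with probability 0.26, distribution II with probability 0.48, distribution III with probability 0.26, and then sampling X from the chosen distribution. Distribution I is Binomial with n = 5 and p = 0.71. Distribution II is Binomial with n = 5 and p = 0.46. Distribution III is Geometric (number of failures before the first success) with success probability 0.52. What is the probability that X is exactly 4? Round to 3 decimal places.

0.161

Conditional on each component, P(X = 4): I: 0.368469; II: 0.120891; III: 0.0276038.
By total probability, P(X = 4) = 0.26·0.368469 + 0.48·0.120891 + 0.26·0.0276038 = 0.161007.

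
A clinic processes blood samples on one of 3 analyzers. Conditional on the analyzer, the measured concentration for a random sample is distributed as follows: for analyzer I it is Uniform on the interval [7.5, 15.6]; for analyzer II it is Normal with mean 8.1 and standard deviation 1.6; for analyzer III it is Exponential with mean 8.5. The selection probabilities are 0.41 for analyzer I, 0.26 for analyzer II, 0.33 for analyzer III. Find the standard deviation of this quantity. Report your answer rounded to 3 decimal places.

5.412

Per component, I: μ=11.55, E[X²]=138.87; II: μ=8.1, E[X²]=68.17; III: μ=8.5, E[X²]=144.5.
E[X] = 0.41·11.55 + 0.26·8.1 + 0.33·8.5 = 9.6465.
E[X²] = 0.41·138.87 + 0.26·68.17 + 0.33·144.5 = 122.346.
Var(X) = E[X²] − (E[X])² = 122.346 − 93.055 = 29.2909.
SD(X) = √29.2909 = 5.41211.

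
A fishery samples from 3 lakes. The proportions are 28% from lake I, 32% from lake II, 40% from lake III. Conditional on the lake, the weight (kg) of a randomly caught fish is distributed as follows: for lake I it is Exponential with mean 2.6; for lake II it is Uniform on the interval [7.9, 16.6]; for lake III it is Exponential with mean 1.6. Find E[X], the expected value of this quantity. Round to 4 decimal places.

5.2880

Component means — I: 2.6; II: 12.25; III: 1.6.
E[X] = 0.28·2.6 + 0.32·12.25 + 0.4·1.6 = 5.288.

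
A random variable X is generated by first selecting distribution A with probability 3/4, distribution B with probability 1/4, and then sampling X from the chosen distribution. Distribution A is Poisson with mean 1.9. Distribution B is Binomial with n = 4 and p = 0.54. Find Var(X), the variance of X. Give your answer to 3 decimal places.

1.686

Per component, A: μ=1.9, E[X²]=5.51; B: μ=2.16, E[X²]=5.6592.
E[X] = 0.75·1.9 + 0.25·2.16 = 1.965.
E[X²] = 0.75·5.51 + 0.25·5.6592 = 5.5473.
Var(X) = E[X²] − (E[X])² = 5.5473 − 3.86122 = 1.68608.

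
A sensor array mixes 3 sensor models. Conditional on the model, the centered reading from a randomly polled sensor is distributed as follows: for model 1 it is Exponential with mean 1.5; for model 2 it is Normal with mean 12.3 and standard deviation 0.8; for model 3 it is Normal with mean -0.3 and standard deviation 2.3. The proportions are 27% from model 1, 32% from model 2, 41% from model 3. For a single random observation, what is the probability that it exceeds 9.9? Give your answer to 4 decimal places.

0.3199

Conditional on each model, P(X > 9.9): 1: 0.00136037; 2: 0.99865; 3: 4.60826e-06.
By total probability, P(X > 9.9) = 0.27·0.00136037 + 0.32·0.99865 + 0.41·4.60826e-06 = 0.319937.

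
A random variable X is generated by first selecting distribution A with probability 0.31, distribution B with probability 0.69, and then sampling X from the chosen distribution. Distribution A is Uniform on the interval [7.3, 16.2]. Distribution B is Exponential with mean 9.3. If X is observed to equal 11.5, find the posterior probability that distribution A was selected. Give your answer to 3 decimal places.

0.618

Likelihoods f(11.5 | ·): A: 0.11236; B: 0.0312238.
Posterior ∝ prior × likelihood. Numerator for A: 0.31·0.11236 = 0.0348315.
Normalizing constant: 0.31·0.11236 + 0.69·0.0312238 = 0.0563759.
P(A | observation) = 0.0348315 / 0.0563759 = 0.617843.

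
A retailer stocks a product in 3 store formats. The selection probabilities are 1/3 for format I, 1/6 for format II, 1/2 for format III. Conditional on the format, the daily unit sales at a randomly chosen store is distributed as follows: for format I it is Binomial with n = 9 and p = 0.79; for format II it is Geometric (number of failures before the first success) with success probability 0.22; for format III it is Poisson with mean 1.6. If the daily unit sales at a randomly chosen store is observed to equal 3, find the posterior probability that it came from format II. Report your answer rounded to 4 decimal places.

Likelihoods P(X=3 | ·): I: 0.00355203; II: 0.104401; III: 0.137828.
Posterior ∝ prior × likelihood. Numerator for II: 0.166667·0.104401 = 0.0174002.
Normalizing constant: 0.333333·0.00355203 + 0.166667·0.104401 + 0.5·0.137828 = 0.0874983.
P(II | observation) = 0.0174002 / 0.0874983 = 0.198864.

0.1989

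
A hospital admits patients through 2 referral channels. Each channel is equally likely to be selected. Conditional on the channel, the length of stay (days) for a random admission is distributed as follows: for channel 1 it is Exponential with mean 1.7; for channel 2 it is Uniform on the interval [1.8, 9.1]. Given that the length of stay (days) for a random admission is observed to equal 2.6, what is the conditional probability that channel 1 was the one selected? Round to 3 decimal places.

Likelihoods f(2.6 | ·): 1: 0.127449; 2: 0.136986.
Posterior ∝ prior × likelihood. Numerator for 1: 0.5·0.127449 = 0.0637244.
Normalizing constant: 0.5·0.127449 + 0.5·0.136986 = 0.132218.
P(1 | observation) = 0.0637244 / 0.132218 = 0.481966.

0.482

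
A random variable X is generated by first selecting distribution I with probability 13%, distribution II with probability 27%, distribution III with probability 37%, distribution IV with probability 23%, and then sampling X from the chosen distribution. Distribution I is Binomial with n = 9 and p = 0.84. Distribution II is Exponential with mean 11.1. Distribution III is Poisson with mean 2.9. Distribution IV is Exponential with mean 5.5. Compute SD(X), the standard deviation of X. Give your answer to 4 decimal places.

Per component, I: μ=7.56, E[X²]=58.3632; II: μ=11.1, E[X²]=246.42; III: μ=2.9, E[X²]=11.31; IV: μ=5.5, E[X²]=60.5.
E[X] = 0.13·7.56 + 0.27·11.1 + 0.37·2.9 + 0.23·5.5 = 6.3178.
E[X²] = 0.13·58.3632 + 0.27·246.42 + 0.37·11.31 + 0.23·60.5 = 92.2203.
Var(X) = E[X²] − (E[X])² = 92.2203 − 39.9146 = 52.3057.
SD(X) = √52.3057 = 7.23227.

7.2323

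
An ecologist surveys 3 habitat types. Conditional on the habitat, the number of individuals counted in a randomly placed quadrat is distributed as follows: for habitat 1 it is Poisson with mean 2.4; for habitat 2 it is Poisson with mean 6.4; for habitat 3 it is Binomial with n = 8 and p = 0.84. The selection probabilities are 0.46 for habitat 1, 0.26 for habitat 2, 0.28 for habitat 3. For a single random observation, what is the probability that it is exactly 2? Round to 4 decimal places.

0.1291

Conditional on each habitat, P(X = 2): 1: 0.261268; 2: 0.0340287; 3: 0.000331464.
By total probability, P(X = 2) = 0.46·0.261268 + 0.26·0.0340287 + 0.28·0.000331464 = 0.129123.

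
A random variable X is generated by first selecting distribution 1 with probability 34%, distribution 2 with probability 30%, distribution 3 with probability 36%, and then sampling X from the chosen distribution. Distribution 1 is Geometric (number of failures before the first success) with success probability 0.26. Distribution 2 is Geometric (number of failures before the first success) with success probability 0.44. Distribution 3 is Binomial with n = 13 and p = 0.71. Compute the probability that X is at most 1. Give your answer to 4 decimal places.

Conditional on each component, P(X ≤ 1): 1: 0.4524; 2: 0.6864; 3: 3.36832e-06.
By total probability, P(X ≤ 1) = 0.34·0.4524 + 0.3·0.6864 + 0.36·3.36832e-06 = 0.359737.

0.3597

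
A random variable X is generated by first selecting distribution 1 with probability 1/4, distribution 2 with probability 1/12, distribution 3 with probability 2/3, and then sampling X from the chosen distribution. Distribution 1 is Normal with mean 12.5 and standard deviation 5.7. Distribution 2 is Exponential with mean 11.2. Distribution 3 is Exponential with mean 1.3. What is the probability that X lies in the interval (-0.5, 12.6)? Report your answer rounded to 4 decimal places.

Conditional on each component, P(-0.5 < X < 12.6): 1: 0.495716; 2: 0.675348; 3: 0.999938.
By total probability, P(-0.5 < X < 12.6) = 0.25·0.495716 + 0.0833333·0.675348 + 0.666667·0.999938 = 0.846833.

0.8468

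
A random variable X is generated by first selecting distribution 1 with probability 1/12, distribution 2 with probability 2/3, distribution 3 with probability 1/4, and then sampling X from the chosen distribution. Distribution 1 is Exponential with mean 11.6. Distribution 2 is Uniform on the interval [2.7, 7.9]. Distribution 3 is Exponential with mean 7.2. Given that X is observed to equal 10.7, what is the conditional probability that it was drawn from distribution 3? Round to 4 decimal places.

Likelihoods f(10.7 | ·): 1: 0.0342723; 2: 0; 3: 0.0314237.
Posterior ∝ prior × likelihood. Numerator for 3: 0.25·0.0314237 = 0.00785593.
Normalizing constant: 0.0833333·0.0342723 + 0.666667·0 + 0.25·0.0314237 = 0.010712.
P(3 | observation) = 0.00785593 / 0.010712 = 0.73338.

0.7334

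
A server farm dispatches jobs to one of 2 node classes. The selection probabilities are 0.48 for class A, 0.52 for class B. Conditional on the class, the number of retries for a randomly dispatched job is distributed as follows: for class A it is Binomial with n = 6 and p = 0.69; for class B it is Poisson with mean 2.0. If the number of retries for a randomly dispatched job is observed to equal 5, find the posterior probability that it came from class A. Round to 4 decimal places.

0.8815

Likelihoods P(X=5 | ·): A: 0.29091; B: 0.0360894.
Posterior ∝ prior × likelihood. Numerator for A: 0.48·0.29091 = 0.139637.
Normalizing constant: 0.48·0.29091 + 0.52·0.0360894 = 0.158403.
P(A | observation) = 0.139637 / 0.158403 = 0.881527.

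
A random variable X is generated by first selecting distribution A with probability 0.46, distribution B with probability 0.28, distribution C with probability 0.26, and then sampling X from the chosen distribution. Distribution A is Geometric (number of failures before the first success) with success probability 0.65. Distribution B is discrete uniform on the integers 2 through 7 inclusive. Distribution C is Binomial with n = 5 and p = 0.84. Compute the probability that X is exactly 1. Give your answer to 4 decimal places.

Conditional on each component, P(X = 1): A: 0.2275; B: 0; C: 0.00275251.
By total probability, P(X = 1) = 0.46·0.2275 + 0.28·0 + 0.26·0.00275251 = 0.105366.

0.1054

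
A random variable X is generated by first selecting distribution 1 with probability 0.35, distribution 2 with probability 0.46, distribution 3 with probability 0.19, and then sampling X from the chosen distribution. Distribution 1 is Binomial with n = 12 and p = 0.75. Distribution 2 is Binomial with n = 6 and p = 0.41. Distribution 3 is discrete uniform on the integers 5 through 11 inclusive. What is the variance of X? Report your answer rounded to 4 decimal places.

11.8503

Per component, 1: μ=9, E[X²]=83.25; 2: μ=2.46, E[X²]=7.503; 3: μ=8, E[X²]=68.
E[X] = 0.35·9 + 0.46·2.46 + 0.19·8 = 5.8016.
E[X²] = 0.35·83.25 + 0.46·7.503 + 0.19·68 = 45.5089.
Var(X) = E[X²] − (E[X])² = 45.5089 − 33.6586 = 11.8503.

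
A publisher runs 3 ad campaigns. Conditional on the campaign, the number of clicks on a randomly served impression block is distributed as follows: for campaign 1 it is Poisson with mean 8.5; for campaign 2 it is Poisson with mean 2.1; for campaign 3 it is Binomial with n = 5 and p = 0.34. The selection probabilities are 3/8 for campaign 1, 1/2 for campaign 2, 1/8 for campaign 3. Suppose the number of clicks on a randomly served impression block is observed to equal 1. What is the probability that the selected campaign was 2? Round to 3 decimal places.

Likelihoods P(X=1 | ·): 1: 0.00172948; 2: 0.257158; 3: 0.322571.
Posterior ∝ prior × likelihood. Numerator for 2: 0.5·0.257158 = 0.128579.
Normalizing constant: 0.375·0.00172948 + 0.5·0.257158 + 0.125·0.322571 = 0.169549.
P(2 | observation) = 0.128579 / 0.169549 = 0.75836.

0.758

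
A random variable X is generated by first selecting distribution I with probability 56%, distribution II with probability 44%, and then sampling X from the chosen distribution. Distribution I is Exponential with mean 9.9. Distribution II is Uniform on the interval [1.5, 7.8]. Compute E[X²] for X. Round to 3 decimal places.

120.740

For each component E[X²] = Var + (mean)², giving I: 196.02; II: 24.93.
Overall E[X²] = 0.56·196.02 + 0.44·24.93 = 120.74.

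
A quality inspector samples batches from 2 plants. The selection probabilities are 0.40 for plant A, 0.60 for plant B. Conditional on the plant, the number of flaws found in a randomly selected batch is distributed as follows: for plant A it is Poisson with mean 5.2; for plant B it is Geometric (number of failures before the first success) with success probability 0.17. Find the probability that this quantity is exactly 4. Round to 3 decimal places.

Conditional on each plant, P(X = 4): A: 0.168063; B: 0.0806791.
By total probability, P(X = 4) = 0.4·0.168063 + 0.6·0.0806791 = 0.115632.

0.116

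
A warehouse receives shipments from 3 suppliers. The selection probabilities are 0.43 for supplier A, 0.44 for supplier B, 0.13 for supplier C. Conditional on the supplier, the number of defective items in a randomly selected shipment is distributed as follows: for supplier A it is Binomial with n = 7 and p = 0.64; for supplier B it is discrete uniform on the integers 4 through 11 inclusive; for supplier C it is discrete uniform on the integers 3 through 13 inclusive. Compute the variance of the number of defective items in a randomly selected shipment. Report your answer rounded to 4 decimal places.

6.7360

Per component, A: μ=4.48, E[X²]=21.6832; B: μ=7.5, E[X²]=61.5; C: μ=8, E[X²]=74.
E[X] = 0.43·4.48 + 0.44·7.5 + 0.13·8 = 6.2664.
E[X²] = 0.43·21.6832 + 0.44·61.5 + 0.13·74 = 46.0038.
Var(X) = E[X²] − (E[X])² = 46.0038 − 39.2678 = 6.73601.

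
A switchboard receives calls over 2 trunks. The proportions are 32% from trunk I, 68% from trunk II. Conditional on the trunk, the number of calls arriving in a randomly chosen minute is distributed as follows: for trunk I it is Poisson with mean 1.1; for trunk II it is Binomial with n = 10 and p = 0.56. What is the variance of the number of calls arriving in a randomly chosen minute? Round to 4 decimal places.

6.4339

Per component, I: μ=1.1, E[X²]=2.31; II: μ=5.6, E[X²]=33.824.
E[X] = 0.32·1.1 + 0.68·5.6 = 4.16.
E[X²] = 0.32·2.31 + 0.68·33.824 = 23.7395.
Var(X) = E[X²] − (E[X])² = 23.7395 − 17.3056 = 6.43392.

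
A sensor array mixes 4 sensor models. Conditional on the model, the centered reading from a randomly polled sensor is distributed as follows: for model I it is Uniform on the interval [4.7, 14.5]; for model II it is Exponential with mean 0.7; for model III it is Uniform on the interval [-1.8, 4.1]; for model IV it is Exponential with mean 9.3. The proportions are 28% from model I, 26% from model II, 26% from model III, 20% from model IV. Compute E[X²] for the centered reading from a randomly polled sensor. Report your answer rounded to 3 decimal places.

For each component E[X²] = Var + (mean)², giving I: 100.163; II: 0.98; III: 4.22333; IV: 172.98.
Overall E[X²] = 0.28·100.163 + 0.26·0.98 + 0.26·4.22333 + 0.2·172.98 = 63.9946.

63.995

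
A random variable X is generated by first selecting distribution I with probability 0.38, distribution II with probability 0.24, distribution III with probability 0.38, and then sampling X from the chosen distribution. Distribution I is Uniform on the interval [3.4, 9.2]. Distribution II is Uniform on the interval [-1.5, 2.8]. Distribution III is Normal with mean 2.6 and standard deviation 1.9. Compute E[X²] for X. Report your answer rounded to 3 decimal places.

20.559

For each component E[X²] = Var + (mean)², giving I: 42.4933; II: 1.96333; III: 10.37.
Overall E[X²] = 0.38·42.4933 + 0.24·1.96333 + 0.38·10.37 = 20.5593.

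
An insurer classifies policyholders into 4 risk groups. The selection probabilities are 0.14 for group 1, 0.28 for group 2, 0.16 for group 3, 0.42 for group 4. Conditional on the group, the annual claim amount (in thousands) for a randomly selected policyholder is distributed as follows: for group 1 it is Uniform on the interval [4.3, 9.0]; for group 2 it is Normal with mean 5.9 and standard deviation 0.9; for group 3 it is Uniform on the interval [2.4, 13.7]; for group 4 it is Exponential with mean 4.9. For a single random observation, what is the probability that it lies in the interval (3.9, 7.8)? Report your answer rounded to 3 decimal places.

Conditional on each group, P(3.9 < X < 7.8): 1: 0.744681; 2: 0.969484; 3: 0.345133; 4: 0.247615.
By total probability, P(3.9 < X < 7.8) = 0.14·0.744681 + 0.28·0.969484 + 0.16·0.345133 + 0.42·0.247615 = 0.534931.

0.535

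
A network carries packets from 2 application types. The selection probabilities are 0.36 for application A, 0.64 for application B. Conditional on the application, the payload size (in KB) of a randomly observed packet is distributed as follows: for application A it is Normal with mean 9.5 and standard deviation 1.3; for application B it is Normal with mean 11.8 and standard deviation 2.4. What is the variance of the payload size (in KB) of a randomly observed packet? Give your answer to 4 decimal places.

Per component, A: μ=9.5, E[X²]=91.94; B: μ=11.8, E[X²]=145.
E[X] = 0.36·9.5 + 0.64·11.8 = 10.972.
E[X²] = 0.36·91.94 + 0.64·145 = 125.898.
Var(X) = E[X²] − (E[X])² = 125.898 − 120.385 = 5.51362.

5.5136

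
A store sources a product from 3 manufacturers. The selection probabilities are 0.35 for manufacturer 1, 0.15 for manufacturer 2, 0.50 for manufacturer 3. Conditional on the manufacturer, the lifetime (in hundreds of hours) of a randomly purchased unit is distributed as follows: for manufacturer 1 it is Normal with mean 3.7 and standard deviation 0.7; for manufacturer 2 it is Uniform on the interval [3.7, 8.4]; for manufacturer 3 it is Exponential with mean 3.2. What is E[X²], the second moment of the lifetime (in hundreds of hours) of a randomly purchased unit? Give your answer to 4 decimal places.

20.9695

For each component E[X²] = Var + (mean)², giving 1: 14.18; 2: 38.4433; 3: 20.48.
Overall E[X²] = 0.35·14.18 + 0.15·38.4433 + 0.5·20.48 = 20.9695.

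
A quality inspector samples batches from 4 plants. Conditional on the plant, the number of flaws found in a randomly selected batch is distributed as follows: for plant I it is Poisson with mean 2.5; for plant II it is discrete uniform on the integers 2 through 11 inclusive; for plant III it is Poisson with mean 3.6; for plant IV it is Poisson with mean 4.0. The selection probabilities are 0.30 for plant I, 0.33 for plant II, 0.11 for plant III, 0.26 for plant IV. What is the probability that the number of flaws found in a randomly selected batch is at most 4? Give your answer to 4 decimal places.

Conditional on each plant, P(X ≤ 4): I: 0.891178; II: 0.3; III: 0.706438; IV: 0.628837.
By total probability, P(X ≤ 4) = 0.3·0.891178 + 0.33·0.3 + 0.11·0.706438 + 0.26·0.628837 = 0.607559.

0.6076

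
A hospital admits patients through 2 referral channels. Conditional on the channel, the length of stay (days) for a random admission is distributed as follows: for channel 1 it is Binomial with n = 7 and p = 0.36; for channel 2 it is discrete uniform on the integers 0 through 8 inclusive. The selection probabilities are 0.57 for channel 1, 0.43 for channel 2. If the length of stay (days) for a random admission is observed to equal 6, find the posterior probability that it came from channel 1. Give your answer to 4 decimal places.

Likelihoods P(X=6 | ·): 1: 0.00975198; 2: 0.111111.
Posterior ∝ prior × likelihood. Numerator for 1: 0.57·0.00975198 = 0.00555863.
Normalizing constant: 0.57·0.00975198 + 0.43·0.111111 = 0.0533364.
P(1 | observation) = 0.00555863 / 0.0533364 = 0.104218.

0.1042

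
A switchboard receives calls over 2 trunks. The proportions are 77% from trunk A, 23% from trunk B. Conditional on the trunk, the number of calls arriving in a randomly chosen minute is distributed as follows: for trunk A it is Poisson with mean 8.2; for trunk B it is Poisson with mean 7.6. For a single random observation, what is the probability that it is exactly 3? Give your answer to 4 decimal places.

Conditional on each trunk, P(X = 3): A: 0.0252392; B: 0.0366144.
By total probability, P(X = 3) = 0.77·0.0252392 + 0.23·0.0366144 = 0.0278555.

0.0279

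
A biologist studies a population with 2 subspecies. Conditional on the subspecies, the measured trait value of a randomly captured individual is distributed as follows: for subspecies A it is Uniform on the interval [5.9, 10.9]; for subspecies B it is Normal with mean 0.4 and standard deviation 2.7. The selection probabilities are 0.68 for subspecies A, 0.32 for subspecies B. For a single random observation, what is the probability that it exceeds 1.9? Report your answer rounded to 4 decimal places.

Conditional on each subspecies, P(X > 1.9): A: 1; B: 0.289257.
By total probability, P(X > 1.9) = 0.68·1 + 0.32·0.289257 = 0.772562.

0.7726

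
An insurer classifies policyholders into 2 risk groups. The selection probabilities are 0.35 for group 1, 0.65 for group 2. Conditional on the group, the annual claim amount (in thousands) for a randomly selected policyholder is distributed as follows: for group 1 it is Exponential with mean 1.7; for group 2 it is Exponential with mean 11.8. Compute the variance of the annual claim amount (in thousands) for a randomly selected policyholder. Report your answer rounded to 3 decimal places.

Per component, 1: μ=1.7, E[X²]=5.78; 2: μ=11.8, E[X²]=278.48.
E[X] = 0.35·1.7 + 0.65·11.8 = 8.265.
E[X²] = 0.35·5.78 + 0.65·278.48 = 183.035.
Var(X) = E[X²] − (E[X])² = 183.035 − 68.3102 = 114.725.

114.725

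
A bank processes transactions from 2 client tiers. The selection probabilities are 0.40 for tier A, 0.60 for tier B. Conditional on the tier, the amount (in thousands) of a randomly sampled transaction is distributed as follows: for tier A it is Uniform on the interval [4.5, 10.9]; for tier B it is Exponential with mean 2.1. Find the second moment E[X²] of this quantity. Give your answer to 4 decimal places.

For each component E[X²] = Var + (mean)², giving A: 62.7033; B: 8.82.
Overall E[X²] = 0.4·62.7033 + 0.6·8.82 = 30.3733.

30.3733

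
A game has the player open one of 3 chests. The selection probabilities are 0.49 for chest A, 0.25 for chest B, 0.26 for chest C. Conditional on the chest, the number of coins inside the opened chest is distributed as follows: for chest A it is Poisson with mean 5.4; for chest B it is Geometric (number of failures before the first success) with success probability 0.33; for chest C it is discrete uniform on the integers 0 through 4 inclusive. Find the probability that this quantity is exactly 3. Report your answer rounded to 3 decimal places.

0.135

Conditional on each chest, P(X = 3): A: 0.118533; B: 0.0992518; C: 0.2.
By total probability, P(X = 3) = 0.49·0.118533 + 0.25·0.0992518 + 0.26·0.2 = 0.134894.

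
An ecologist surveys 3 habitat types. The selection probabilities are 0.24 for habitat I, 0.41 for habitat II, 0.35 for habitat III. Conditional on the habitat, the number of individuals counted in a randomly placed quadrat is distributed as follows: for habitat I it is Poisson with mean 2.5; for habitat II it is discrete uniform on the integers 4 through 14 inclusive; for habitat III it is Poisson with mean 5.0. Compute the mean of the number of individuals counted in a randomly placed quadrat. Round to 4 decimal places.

6.0400

Component means — I: 2.5; II: 9; III: 5.
E[X] = 0.24·2.5 + 0.41·9 + 0.35·5 = 6.04.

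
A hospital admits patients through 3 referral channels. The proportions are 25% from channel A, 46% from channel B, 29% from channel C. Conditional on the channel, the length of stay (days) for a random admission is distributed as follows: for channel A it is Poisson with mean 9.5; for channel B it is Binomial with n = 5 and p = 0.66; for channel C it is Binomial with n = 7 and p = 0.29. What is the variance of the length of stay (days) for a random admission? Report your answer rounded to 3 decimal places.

Per component, A: μ=9.5, E[X²]=99.75; B: μ=3.3, E[X²]=12.012; C: μ=2.03, E[X²]=5.5622.
E[X] = 0.25·9.5 + 0.46·3.3 + 0.29·2.03 = 4.4817.
E[X²] = 0.25·99.75 + 0.46·12.012 + 0.29·5.5622 = 32.0761.
Var(X) = E[X²] − (E[X])² = 32.0761 − 20.0856 = 11.9904.

11.990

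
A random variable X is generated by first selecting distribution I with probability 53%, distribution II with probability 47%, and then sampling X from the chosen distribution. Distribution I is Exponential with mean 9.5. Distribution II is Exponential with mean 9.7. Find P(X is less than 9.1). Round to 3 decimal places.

Conditional on each component, P(X < 9.1): I: 0.6163; II: 0.608647.
By total probability, P(X < 9.1) = 0.53·0.6163 + 0.47·0.608647 = 0.612703.

0.613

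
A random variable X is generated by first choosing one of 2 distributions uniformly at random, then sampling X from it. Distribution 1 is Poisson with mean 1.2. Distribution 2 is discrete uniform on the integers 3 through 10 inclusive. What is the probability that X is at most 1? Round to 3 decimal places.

0.331

Conditional on each component, P(X ≤ 1): 1: 0.662627; 2: 0.
By total probability, P(X ≤ 1) = 0.5·0.662627 + 0.5·0 = 0.331314.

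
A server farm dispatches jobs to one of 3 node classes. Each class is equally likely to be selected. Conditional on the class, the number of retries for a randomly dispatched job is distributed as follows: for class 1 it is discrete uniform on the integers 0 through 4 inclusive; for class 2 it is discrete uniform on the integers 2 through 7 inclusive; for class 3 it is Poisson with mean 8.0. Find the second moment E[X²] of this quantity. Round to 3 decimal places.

33.722

For each component E[X²] = Var + (mean)², giving 1: 6; 2: 23.1667; 3: 72.
Overall E[X²] = 0.333333·6 + 0.333333·23.1667 + 0.333333·72 = 33.7222.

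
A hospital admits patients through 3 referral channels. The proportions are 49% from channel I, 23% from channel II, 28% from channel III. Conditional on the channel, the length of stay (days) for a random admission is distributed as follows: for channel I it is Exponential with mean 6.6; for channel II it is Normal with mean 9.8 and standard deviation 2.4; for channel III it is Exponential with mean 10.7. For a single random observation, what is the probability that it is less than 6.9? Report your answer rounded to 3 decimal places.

Conditional on each channel, P(X < 6.9): I: 0.648468; II: 0.11346; III: 0.475264.
By total probability, P(X < 6.9) = 0.49·0.648468 + 0.23·0.11346 + 0.28·0.475264 = 0.476919.

0.477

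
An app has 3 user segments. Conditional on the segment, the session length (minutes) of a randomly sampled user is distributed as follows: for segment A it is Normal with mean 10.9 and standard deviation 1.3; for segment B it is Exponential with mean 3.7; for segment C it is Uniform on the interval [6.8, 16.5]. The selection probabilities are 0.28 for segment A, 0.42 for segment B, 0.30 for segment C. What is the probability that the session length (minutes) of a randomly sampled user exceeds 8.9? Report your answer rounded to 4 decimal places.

Conditional on each segment, P(X > 8.9): A: 0.938032; B: 0.0902289; C: 0.783505.
By total probability, P(X > 8.9) = 0.28·0.938032 + 0.42·0.0902289 + 0.3·0.783505 = 0.535597.

0.5356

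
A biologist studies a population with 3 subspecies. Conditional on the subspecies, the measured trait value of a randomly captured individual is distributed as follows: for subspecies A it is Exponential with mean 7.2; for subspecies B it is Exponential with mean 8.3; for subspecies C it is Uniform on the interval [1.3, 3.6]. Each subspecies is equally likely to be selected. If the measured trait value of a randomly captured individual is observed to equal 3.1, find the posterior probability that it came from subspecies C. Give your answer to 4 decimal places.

Likelihoods f(3.1 | ·): A: 0.0902983; B: 0.0829307; C: 0.434783.
Posterior ∝ prior × likelihood. Numerator for C: 0.333333·0.434783 = 0.144928.
Normalizing constant: 0.333333·0.0902983 + 0.333333·0.0829307 + 0.333333·0.434783 = 0.202671.
P(C | observation) = 0.144928 / 0.202671 = 0.715089.

0.7151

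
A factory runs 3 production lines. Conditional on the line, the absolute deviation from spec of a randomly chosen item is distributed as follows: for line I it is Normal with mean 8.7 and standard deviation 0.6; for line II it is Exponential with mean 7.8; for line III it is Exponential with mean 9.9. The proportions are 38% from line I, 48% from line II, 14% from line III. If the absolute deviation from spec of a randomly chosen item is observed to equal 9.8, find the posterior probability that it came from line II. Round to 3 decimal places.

Likelihoods f(9.8 | ·): I: 0.123852; II: 0.0364967; III: 0.0375368.
Posterior ∝ prior × likelihood. Numerator for II: 0.48·0.0364967 = 0.0175184.
Normalizing constant: 0.38·0.123852 + 0.48·0.0364967 + 0.14·0.0375368 = 0.0698373.
P(II | observation) = 0.0175184 / 0.0698373 = 0.250846.

0.251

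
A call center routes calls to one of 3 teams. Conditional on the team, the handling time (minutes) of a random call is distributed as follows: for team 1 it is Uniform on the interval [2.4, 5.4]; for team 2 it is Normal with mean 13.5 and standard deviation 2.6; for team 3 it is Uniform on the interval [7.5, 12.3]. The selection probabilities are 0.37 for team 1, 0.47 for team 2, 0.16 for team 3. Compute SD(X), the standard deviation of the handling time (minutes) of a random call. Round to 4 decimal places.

4.7848

Per component, 1: μ=3.9, E[X²]=15.96; 2: μ=13.5, E[X²]=189.01; 3: μ=9.9, E[X²]=99.93.
E[X] = 0.37·3.9 + 0.47·13.5 + 0.16·9.9 = 9.372.
E[X²] = 0.37·15.96 + 0.47·189.01 + 0.16·99.93 = 110.729.
Var(X) = E[X²] − (E[X])² = 110.729 − 87.8344 = 22.8943.
SD(X) = √22.8943 = 4.7848.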